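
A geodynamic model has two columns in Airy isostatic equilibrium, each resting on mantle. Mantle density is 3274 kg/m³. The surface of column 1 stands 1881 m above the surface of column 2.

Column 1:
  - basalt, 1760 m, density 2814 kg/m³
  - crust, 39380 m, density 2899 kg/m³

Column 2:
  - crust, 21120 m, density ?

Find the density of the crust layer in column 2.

Take the compensation level at the base of the deeper column (depth z_c below the surface of column 1) and equate Σ ρ_i t_i down to z_c; mantle fills any gap and the z_c terms cancel.
Column 1: 1760×2814 + 39380×2899 + (z_c − 41140)×3274
Column 2: 1881×0 + 21120×ρ + (z_c − 1881 − 21120)×3274
The z_c×3274 term appears on both sides and cancels. Collect the known terms of each column as K = Σ(ρt)_known − 3274 × (depth of known layers): K_1 = 119115260 − 3274×41140 = −15577100; K_2 = 0 − 3274×(1881 + 21120) = −75305274.
Balance: K_1 = K_2 + 21120×ρ, so ρ = (K_1 − K_2)/21120 = 59728200/21120 = 2830 kg/m³.

2830 kg/m³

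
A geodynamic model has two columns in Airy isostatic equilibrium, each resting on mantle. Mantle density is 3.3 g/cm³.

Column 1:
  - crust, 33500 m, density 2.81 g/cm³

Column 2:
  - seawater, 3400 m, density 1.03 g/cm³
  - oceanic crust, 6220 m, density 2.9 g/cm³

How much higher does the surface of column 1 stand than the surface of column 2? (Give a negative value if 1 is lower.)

For any compensation level in the mantle, the mantle terms cancel and isostasy reduces to e = (Σt_1 − Σt_2) − (Σ(ρt)_1 − Σ(ρt)_2) / ρ_m.
Σt_1 = 33500 m; Σt_2 = 9620 m; Σ(ρt)_1 = 94135; Σ(ρt)_2 = 21540 (in m·g/cm³).
e = (33500 − 9620) − (94135 − 21540) / 3.3 = 1880 m.

1880 m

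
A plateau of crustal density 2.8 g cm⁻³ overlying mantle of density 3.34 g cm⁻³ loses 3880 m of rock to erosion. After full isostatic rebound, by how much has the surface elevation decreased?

Rebound u = e ρ_c/ρ_m = 3880 m × 2.8/3.34 = 3253 m.
Net surface drop = e − u = 3880 m − 3253 m = e (ρ_m − ρ_c)/ρ_m = 627 m.

627 m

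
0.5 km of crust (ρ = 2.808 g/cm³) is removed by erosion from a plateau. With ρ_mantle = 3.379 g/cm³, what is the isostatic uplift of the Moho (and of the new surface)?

0.416 km

Unloading: uplift u = e ρ_c/ρ_m = 0.5 km × 2.808/3.379 = 0.416 km.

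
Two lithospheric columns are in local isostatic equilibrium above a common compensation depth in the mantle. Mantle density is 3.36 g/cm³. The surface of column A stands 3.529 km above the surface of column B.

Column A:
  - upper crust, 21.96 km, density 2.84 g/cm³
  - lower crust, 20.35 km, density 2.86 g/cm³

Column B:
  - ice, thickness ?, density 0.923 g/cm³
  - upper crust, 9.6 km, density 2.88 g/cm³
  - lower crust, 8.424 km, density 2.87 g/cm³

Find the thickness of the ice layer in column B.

0.411 km

Take the compensation level at the base of the deeper column (depth z_c below the surface of column A) and equate Σ ρ_i t_i down to z_c; mantle fills any gap and the z_c terms cancel.
Column A: 21.96×2.84 + 20.35×2.86 + (z_c − 42.31)×3.36
Column B: 3.529×0 + x×0.923 + 9.6×2.88 + 8.424×2.87 + (z_c − 3.529 − 18.024 − x)×3.36
The z_c×3.36 term appears on both sides and cancels. Collect the known terms of each column as K = Σ(ρt)_known − 3.36 × (depth of known layers): K_A = 120.5674 − 3.36×42.31 = −21.5942; K_B = 51.82488 − 3.36×(3.529 + 18.024) = −20.5932.
Balance: K_A = K_B − x×(3.36 − 0.923), so x = (K_B − K_A)/(3.36 − 0.923) = 1.001/2.437 = 0.411 km.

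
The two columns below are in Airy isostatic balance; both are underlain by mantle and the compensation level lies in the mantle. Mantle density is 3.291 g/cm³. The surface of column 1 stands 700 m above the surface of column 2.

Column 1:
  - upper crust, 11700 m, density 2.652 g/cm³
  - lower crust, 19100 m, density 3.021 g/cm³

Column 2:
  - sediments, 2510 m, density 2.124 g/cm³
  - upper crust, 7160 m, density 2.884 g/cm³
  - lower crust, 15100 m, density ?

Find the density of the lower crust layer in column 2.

Take the compensation level at the base of the deeper column (depth z_c below the surface of column 1) and equate Σ ρ_i t_i down to z_c; mantle fills any gap and the z_c terms cancel.
Column 1: 11700×2.652 + 19100×3.021 + (z_c − 30800)×3.291
Column 2: 700×0 + 2510×2.124 + 7160×2.884 + 15100×ρ + (z_c − 700 − 24770)×3.291
The z_c×3.291 term appears on both sides and cancels. Collect the known terms of each column as K = Σ(ρt)_known − 3.291 × (depth of known layers): K_1 = 88729.5 − 3.291×30800 = −12633.3; K_2 = 25980.68 − 3.291×(700 + 24770) = −57841.09.
Balance: K_1 = K_2 + 15100×ρ, so ρ = (K_1 − K_2)/15100 = 45207.8/15100 = 2.99 g/cm³.

2.99 g/cm³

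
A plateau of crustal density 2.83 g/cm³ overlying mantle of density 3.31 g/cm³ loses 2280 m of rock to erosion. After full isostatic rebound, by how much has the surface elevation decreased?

Rebound u = e ρ_c/ρ_m = 2280 m × 2.83/3.31 = 1949 m.
Net surface drop = e − u = 2280 m − 1949 m = e (ρ_m − ρ_c)/ρ_m = 331 m.

331 m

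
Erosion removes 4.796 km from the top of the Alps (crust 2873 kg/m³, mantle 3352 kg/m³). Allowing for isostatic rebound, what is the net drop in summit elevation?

Rebound u = e ρ_c/ρ_m = 4.796 km × 2873/3352 = 4.111 km.
Net surface drop = e − u = 4.796 km − 4.111 km = e (ρ_m − ρ_c)/ρ_m = 0.685 km.

0.685 km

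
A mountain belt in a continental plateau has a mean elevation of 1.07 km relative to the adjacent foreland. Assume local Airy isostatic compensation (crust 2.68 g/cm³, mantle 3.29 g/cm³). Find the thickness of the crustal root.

4.7 km

Isostatic balance requires: the weight of the topography is balanced by the buoyancy of the root, ρ_c h = (ρ_m − ρ_c) r.
r = h · ρ_c / (ρ_m − ρ_c) = 1.07 km × 2.68 / (3.29 − 2.68) = 4.7 km.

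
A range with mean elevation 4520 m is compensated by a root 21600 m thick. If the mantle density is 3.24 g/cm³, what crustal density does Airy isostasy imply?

2.68 g/cm³

ρ_c h = (ρ_m − ρ_c) r → ρ_c (h + r) = ρ_m r → ρ_c = ρ_m r / (h + r).
ρ_c = 3.24 × 21600 m / (4520 m + 21600 m) = 2.68 g/cm³.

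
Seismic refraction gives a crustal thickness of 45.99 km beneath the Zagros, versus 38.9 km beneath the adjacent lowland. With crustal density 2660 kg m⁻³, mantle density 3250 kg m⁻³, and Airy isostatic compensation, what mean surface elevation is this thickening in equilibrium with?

1.29 km

Excess crust Δ = 45.99 km − 38.9 km = 7.09 km, split between elevation h and root r with h + r = Δ.
Airy balance ρ_c h = (ρ_m − ρ_c) r gives r = h ρ_c/(ρ_m − ρ_c), so h (1 + ρ_c/(ρ_m − ρ_c)) = Δ, i.e. h = Δ (ρ_m − ρ_c)/ρ_m.
h = 7.09 km × 590/3250 = 1.29 km.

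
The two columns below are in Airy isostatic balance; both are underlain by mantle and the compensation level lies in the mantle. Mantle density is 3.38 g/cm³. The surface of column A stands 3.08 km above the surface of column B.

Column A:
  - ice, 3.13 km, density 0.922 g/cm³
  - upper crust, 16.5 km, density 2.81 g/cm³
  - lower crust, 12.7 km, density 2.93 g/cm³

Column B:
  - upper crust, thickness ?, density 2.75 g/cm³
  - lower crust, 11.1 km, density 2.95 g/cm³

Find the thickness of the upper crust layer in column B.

12.1 km

Take the compensation level at the base of the deeper column (depth z_c below the surface of column A) and equate Σ ρ_i t_i down to z_c; mantle fills any gap and the z_c terms cancel.
Column A: 3.13×0.922 + 16.5×2.81 + 12.7×2.93 + (z_c − 32.33)×3.38
Column B: 3.08×0 + x×2.75 + 11.1×2.95 + (z_c − 3.08 − 11.1 − x)×3.38
The z_c×3.38 term appears on both sides and cancels. Collect the known terms of each column as K = Σ(ρt)_known − 3.38 × (depth of known layers): K_A = 86.46186 − 3.38×32.33 = −22.81354; K_B = 32.745 − 3.38×(3.08 + 11.1) = −15.1834.
Balance: K_A = K_B − x×(3.38 − 2.75), so x = (K_B − K_A)/(3.38 − 2.75) = 7.63014/0.63 = 12.1 km.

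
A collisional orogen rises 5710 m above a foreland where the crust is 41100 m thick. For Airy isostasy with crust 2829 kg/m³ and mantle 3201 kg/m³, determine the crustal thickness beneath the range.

Root depth r = h ρ_c / (ρ_m − ρ_c) = 5710 m × 2829 / 372 = 43420 m.
Total thickness = T + h + r = 41100 m + 5710 m + 43420 m = 90200 m.

90200 m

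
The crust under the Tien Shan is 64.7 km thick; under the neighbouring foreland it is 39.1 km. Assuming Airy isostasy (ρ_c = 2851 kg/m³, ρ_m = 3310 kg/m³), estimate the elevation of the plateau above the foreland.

Excess crust Δ = 64.7 km − 39.1 km = 25.6 km, split between elevation h and root r with h + r = Δ.
Airy balance ρ_c h = (ρ_m − ρ_c) r gives r = h ρ_c/(ρ_m − ρ_c), so h (1 + ρ_c/(ρ_m − ρ_c)) = Δ, i.e. h = Δ (ρ_m − ρ_c)/ρ_m.
h = 25.6 km × 459/3310 = 3.55 km.

3.55 km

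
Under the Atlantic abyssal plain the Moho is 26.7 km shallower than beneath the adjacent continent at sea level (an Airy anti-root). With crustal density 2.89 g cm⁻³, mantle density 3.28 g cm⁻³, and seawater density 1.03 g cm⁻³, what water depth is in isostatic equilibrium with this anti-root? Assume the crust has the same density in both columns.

Replacing a thickness d of crust by seawater at the top must be balanced by replacing crust with mantle at the base: d (ρ_c − ρ_w) = a (ρ_m − ρ_c).
d = a (ρ_m − ρ_c)/(ρ_c − ρ_w) = 26.7 km × 0.39/1.86 = 5.6 km.

5.6 km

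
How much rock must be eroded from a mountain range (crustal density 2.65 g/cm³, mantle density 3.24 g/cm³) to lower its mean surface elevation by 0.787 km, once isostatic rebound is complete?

Net drop Δ = e − u = e − e ρ_c/ρ_m = e (ρ_m − ρ_c)/ρ_m.
e = Δ ρ_m/(ρ_m − ρ_c) = 0.787 km × 3.24/0.59 = 4.32 km.

4.32 km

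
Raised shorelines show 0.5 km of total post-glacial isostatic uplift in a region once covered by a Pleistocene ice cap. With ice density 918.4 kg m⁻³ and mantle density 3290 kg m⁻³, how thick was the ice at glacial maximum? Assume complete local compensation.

1.79 km

u = t ρ_ice/ρ_m → t = u ρ_m/ρ_ice = 0.5 km × 3290/918.4 = 1.79 km.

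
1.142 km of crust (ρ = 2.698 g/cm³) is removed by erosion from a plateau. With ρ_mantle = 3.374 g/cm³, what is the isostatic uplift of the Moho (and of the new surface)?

0.913 km

Unloading: uplift u = e ρ_c/ρ_m = 1.142 km × 2.698/3.374 = 0.913 km.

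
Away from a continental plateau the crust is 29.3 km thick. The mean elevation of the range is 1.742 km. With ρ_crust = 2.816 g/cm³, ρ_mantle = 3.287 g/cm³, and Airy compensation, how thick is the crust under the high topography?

41.5 km

Root depth r = h ρ_c / (ρ_m − ρ_c) = 1.742 km × 2.816 / 0.471 = 10.42 km.
Total thickness = T + h + r = 29.3 km + 1.742 km + 10.42 km = 41.5 km.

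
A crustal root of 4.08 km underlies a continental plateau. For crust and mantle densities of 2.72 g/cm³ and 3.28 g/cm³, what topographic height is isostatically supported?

0.84 km

In Airy isostatic equilibrium: ρ_c h = (ρ_m − ρ_c) r.
h = r (ρ_m − ρ_c) / ρ_c = 4.08 km × (3.28 − 2.72) / 2.72 = 0.84 km.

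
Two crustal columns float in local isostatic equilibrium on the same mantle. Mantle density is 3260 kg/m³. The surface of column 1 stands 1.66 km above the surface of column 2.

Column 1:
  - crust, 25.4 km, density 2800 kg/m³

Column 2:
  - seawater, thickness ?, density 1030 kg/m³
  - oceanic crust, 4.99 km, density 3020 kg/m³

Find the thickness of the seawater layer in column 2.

Take the compensation level at the base of the deeper column (depth z_c below the surface of column 1) and equate Σ ρ_i t_i down to z_c; mantle fills any gap and the z_c terms cancel.
Column 1: 25.4×2800 + (z_c − 25.4)×3260
Column 2: 1.66×0 + x×1030 + 4.99×3020 + (z_c − 1.66 − 4.99 − x)×3260
The z_c×3260 term appears on both sides and cancels. Collect the known terms of each column as K = Σ(ρt)_known − 3260 × (depth of known layers): K_1 = 71120 − 3260×25.4 = −11684; K_2 = 15069.8 − 3260×(1.66 + 4.99) = −6609.2.
Balance: K_1 = K_2 − x×(3260 − 1030), so x = (K_2 − K_1)/(3260 − 1030) = 5074.8/2230 = 2.28 km.

2.28 km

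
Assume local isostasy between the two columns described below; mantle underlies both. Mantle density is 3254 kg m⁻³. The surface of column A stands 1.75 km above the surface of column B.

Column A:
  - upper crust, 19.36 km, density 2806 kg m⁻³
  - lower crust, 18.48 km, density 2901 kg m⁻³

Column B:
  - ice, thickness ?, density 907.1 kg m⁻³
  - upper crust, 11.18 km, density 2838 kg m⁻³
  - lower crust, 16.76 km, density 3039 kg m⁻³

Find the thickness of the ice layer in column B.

Take the compensation level at the base of the deeper column (depth z_c below the surface of column A) and equate Σ ρ_i t_i down to z_c; mantle fills any gap and the z_c terms cancel.
Column A: 19.36×2806 + 18.48×2901 + (z_c − 37.84)×3254
Column B: 1.75×0 + x×907.1 + 11.18×2838 + 16.76×3039 + (z_c − 1.75 − 27.94 − x)×3254
The z_c×3254 term appears on both sides and cancels. Collect the known terms of each column as K = Σ(ρt)_known − 3254 × (depth of known layers): K_A = 107934.64 − 3254×37.84 = −15196.72; K_B = 82662.48 − 3254×(1.75 + 27.94) = −13948.78.
Balance: K_A = K_B − x×(3254 − 907.1), so x = (K_B − K_A)/(3254 − 907.1) = 1247.94/2346.9 = 0.532 km.

0.532 km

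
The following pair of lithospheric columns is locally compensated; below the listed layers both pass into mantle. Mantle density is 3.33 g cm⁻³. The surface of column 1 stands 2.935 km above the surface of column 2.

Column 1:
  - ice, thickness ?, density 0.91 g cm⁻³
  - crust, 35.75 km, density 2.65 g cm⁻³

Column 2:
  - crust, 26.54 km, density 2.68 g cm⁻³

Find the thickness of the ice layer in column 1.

Take the compensation level at the base of the deeper column (depth z_c below the surface of column 1) and equate Σ ρ_i t_i down to z_c; mantle fills any gap and the z_c terms cancel.
Column 1: x×0.91 + 35.75×2.65 + (z_c − 35.75 − x)×3.33
Column 2: 2.935×0 + 26.54×2.68 + (z_c − 2.935 − 26.54)×3.33
The z_c×3.33 term appears on both sides and cancels. Collect the known terms of each column as K = Σ(ρt)_known − 3.33 × (depth of known layers): K_1 = 94.7375 − 3.33×35.75 = −24.31; K_2 = 71.1272 − 3.33×(2.935 + 26.54) = −27.02455.
Balance: K_1 − x×(3.33 − 0.91) = K_2, so x = (K_1 − K_2)/(3.33 − 0.91) = 2.71455/2.42 = 1.12 km.

1.12 km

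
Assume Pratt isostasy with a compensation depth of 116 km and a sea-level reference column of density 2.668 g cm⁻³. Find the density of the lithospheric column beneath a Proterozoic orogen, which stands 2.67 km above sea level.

2.61 g cm⁻³

Pratt balance: ρ_ref D = ρ (D + h).
ρ = ρ_ref D/(D + h) = 2.668 × 116 km/(116 km + 2.67 km) = 2.61 g cm⁻³.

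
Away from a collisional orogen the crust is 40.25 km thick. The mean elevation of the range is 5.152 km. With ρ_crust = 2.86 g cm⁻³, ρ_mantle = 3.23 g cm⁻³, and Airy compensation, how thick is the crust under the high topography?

85.2 km

Root depth r = h ρ_c / (ρ_m − ρ_c) = 5.152 km × 2.86 / 0.37 = 39.82 km.
Total thickness = T + h + r = 40.25 km + 5.152 km + 39.82 km = 85.2 km.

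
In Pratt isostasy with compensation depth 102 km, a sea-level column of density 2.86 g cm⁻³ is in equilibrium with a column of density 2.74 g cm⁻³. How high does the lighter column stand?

4.47 km

ρ_ref D = ρ (D + h) → h = D (ρ_ref − ρ)/ρ.
h = 102 km × (2.86 − 2.74)/2.74 = 4.47 km.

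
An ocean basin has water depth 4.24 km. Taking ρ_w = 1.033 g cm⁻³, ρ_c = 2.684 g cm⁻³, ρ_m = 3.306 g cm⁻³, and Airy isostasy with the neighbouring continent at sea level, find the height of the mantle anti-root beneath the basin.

Equating mass per unit area of the two columns: replacing crust with seawater at the top is compensated by replacing crust with mantle at the base: d (ρ_c − ρ_w) = a (ρ_m − ρ_c).
a = d (ρ_c − ρ_w)/(ρ_m − ρ_c) = 4.24 km × 1.651/0.622 = 11.3 km.

11.3 km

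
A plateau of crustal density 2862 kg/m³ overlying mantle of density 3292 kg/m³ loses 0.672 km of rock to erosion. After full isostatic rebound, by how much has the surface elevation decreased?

Rebound u = e ρ_c/ρ_m = 0.672 km × 2862/3292 = 0.5842 km.
Net surface drop = e − u = 0.672 km − 0.5842 km = e (ρ_m − ρ_c)/ρ_m = 0.0878 km.

0.0878 km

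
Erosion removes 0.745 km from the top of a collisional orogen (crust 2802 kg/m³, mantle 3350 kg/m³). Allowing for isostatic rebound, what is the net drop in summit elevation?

Rebound u = e ρ_c/ρ_m = 0.745 km × 2802/3350 = 0.6231 km.
Net surface drop = e − u = 0.745 km − 0.6231 km = e (ρ_m − ρ_c)/ρ_m = 0.122 km.

0.122 km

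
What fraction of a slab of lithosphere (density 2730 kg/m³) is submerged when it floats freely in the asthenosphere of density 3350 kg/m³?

0.815

Submerged fraction = ρ_obj/ρ_fluid = 2730/3350 = 0.815.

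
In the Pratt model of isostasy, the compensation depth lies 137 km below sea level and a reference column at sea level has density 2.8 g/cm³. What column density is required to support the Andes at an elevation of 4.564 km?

2.71 g/cm³

Pratt balance: ρ_ref D = ρ (D + h).
ρ = ρ_ref D/(D + h) = 2.8 × 137 km/(137 km + 4.564 km) = 2.71 g/cm³.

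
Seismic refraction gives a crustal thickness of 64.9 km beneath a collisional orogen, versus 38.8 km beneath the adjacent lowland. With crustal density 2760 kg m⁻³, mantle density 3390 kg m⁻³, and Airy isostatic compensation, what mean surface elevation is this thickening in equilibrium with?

4.85 km

Excess crust Δ = 64.9 km − 38.8 km = 26.1 km, split between elevation h and root r with h + r = Δ.
Airy balance ρ_c h = (ρ_m − ρ_c) r gives r = h ρ_c/(ρ_m − ρ_c), so h (1 + ρ_c/(ρ_m − ρ_c)) = Δ, i.e. h = Δ (ρ_m − ρ_c)/ρ_m.
h = 26.1 km × 630/3390 = 4.85 km.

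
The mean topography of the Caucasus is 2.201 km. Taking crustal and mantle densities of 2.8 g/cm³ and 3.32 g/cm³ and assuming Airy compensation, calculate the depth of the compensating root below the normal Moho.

Isostatic balance requires: the weight of the topography is balanced by the buoyancy of the root, ρ_c h = (ρ_m − ρ_c) r.
r = h · ρ_c / (ρ_m − ρ_c) = 2.201 km × 2.8 / (3.32 − 2.8) = 11.9 km.

11.9 km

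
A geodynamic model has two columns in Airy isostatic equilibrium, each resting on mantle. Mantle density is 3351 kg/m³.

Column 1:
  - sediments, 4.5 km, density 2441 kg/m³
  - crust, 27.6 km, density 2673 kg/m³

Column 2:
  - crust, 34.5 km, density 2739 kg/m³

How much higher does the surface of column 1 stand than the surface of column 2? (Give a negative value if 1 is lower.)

For any compensation level in the mantle, the mantle terms cancel and isostasy reduces to e = (Σt_1 − Σt_2) − (Σ(ρt)_1 − Σ(ρt)_2) / ρ_m.
Σt_1 = 32.1 km; Σt_2 = 34.5 km; Σ(ρt)_1 = 84759.3; Σ(ρt)_2 = 94495.5 (in km·kg/m³).
e = (32.1 − 34.5) − (84759.3 − 94495.5) / 3351 = 0.505 km.

0.505 km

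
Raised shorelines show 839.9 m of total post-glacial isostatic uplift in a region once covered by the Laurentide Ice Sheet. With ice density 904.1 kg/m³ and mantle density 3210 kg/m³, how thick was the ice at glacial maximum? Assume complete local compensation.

u = t ρ_ice/ρ_m → t = u ρ_m/ρ_ice = 839.9 m × 3210/904.1 = 2980 m.

2980 m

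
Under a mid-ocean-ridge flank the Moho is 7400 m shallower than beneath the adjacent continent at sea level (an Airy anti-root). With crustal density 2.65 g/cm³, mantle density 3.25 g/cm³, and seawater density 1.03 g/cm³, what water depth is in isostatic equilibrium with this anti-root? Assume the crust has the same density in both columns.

2740 m

Replacing a thickness d of crust by seawater at the top must be balanced by replacing crust with mantle at the base: d (ρ_c − ρ_w) = a (ρ_m − ρ_c).
d = a (ρ_m − ρ_c)/(ρ_c − ρ_w) = 7400 m × 0.6/1.62 = 2740 m.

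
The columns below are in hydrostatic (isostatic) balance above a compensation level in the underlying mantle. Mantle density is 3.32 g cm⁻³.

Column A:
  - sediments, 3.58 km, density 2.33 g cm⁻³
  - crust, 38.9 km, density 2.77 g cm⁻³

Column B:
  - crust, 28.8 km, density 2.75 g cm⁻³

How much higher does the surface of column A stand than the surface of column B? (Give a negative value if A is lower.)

For any compensation level in the mantle, the mantle terms cancel and isostasy reduces to e = (Σt_A − Σt_B) − (Σ(ρt)_A − Σ(ρt)_B) / ρ_m.
Σt_A = 42.48 km; Σt_B = 28.8 km; Σ(ρt)_A = 116.0944; Σ(ρt)_B = 79.2 (in km·g cm⁻³).
e = (42.48 − 28.8) − (116.0944 − 79.2) / 3.32 = 2.57 km.

2.57 km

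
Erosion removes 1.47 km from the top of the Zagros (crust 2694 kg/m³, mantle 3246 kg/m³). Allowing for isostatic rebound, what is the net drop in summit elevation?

0.25 km

Rebound u = e ρ_c/ρ_m = 1.47 km × 2694/3246 = 1.22 km.
Net surface drop = e − u = 1.47 km − 1.22 km = e (ρ_m − ρ_c)/ρ_m = 0.25 km.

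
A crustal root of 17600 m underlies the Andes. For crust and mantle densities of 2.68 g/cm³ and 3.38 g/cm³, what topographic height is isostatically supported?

4600 m

Equating mass per unit area of the two columns: ρ_c h = (ρ_m − ρ_c) r.
h = r (ρ_m − ρ_c) / ρ_c = 17600 m × (3.38 − 2.68) / 2.68 = 4600 m.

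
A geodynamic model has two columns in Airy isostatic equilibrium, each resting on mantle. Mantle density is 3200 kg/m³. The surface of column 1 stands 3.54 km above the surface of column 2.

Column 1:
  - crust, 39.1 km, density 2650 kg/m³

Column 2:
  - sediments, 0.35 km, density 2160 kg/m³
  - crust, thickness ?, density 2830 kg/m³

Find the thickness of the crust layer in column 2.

26.5 km

Take the compensation level at the base of the deeper column (depth z_c below the surface of column 1) and equate Σ ρ_i t_i down to z_c; mantle fills any gap and the z_c terms cancel.
Column 1: 39.1×2650 + (z_c − 39.1)×3200
Column 2: 3.54×0 + 0.35×2160 + x×2830 + (z_c − 3.54 − 0.35 − x)×3200
The z_c×3200 term appears on both sides and cancels. Collect the known terms of each column as K = Σ(ρt)_known − 3200 × (depth of known layers): K_1 = 103615 − 3200×39.1 = −21505; K_2 = 756 − 3200×(3.54 + 0.35) = −11692.
Balance: K_1 = K_2 − x×(3200 − 2830), so x = (K_2 − K_1)/(3200 − 2830) = 9813/370 = 26.5 km.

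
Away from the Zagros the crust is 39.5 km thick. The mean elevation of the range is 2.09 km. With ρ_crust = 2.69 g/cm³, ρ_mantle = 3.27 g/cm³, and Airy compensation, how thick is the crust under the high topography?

51.3 km

Root depth r = h ρ_c / (ρ_m − ρ_c) = 2.09 km × 2.69 / 0.58 = 9.693 km.
Total thickness = T + h + r = 39.5 km + 2.09 km + 9.693 km = 51.3 km.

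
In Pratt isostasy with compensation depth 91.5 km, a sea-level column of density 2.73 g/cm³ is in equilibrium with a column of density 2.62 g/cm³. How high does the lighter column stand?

3.84 km

ρ_ref D = ρ (D + h) → h = D (ρ_ref − ρ)/ρ.
h = 91.5 km × (2.73 − 2.62)/2.62 = 3.84 km.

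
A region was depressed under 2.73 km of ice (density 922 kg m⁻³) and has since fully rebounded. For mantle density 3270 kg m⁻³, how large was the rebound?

Removing the load lets mantle flow back in; uplift u satisfies ρ_ice t = ρ_m u.
u = t ρ_ice/ρ_m = 2.73 km × 922/3270 = 0.77 km.

0.77 km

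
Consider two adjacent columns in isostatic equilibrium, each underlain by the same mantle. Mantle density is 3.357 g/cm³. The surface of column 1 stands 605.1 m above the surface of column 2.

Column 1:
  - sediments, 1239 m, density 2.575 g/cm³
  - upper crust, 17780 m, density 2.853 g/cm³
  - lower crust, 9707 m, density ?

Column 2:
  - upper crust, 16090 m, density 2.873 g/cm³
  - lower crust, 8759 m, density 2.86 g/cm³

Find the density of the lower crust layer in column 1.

Take the compensation level at the base of the deeper column (depth z_c below the surface of column 1) and equate Σ ρ_i t_i down to z_c; mantle fills any gap and the z_c terms cancel.
Column 1: 1239×2.575 + 17780×2.853 + 9707×ρ + (z_c − 28726)×3.357
Column 2: 605.1×0 + 16090×2.873 + 8759×2.86 + (z_c − 605.1 − 24849)×3.357
The z_c×3.357 term appears on both sides and cancels. Collect the known terms of each column as K = Σ(ρt)_known − 3.357 × (depth of known layers): K_1 = 53916.765 − 3.357×28726 = −42516.417; K_2 = 71277.31 − 3.357×(605.1 + 24849) = −14172.1037.
Balance: K_1 + 9707×ρ = K_2, so ρ = (K_2 − K_1)/9707 = 28344.3/9707 = 2.92 g/cm³.

2.92 g/cm³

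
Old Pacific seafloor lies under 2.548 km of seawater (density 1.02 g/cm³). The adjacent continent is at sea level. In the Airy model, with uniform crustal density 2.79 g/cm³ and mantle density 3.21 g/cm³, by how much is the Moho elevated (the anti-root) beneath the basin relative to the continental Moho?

10.7 km

Isostatic balance requires: replacing crust with seawater at the top is compensated by replacing crust with mantle at the base: d (ρ_c − ρ_w) = a (ρ_m − ρ_c).
a = d (ρ_c − ρ_w)/(ρ_m − ρ_c) = 2.548 km × 1.77/0.42 = 10.7 km.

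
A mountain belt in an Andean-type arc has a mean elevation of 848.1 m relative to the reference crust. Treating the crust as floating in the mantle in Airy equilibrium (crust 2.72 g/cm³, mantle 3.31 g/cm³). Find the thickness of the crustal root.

By Archimedes' principle applied to the lithosphere: the weight of the topography is balanced by the buoyancy of the root, ρ_c h = (ρ_m − ρ_c) r.
r = h · ρ_c / (ρ_m − ρ_c) = 848.1 m × 2.72 / (3.31 − 2.72) = 3910 m.

3910 m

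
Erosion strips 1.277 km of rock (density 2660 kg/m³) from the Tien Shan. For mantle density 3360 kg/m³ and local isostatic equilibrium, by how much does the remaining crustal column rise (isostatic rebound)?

Unloading: uplift u = e ρ_c/ρ_m = 1.277 km × 2660/3360 = 1.01 km.

1.01 km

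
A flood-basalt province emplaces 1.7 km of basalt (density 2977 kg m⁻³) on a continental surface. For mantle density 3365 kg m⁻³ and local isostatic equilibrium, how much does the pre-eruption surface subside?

1.5 km

Subaerial loading: s = t ρ_load / ρ_m.
s = 1.7 km × 2977/3365 = 1.5 km.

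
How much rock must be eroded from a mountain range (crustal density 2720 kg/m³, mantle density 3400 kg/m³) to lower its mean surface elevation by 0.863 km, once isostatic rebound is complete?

4.32 km

Net drop Δ = e − u = e − e ρ_c/ρ_m = e (ρ_m − ρ_c)/ρ_m.
e = Δ ρ_m/(ρ_m − ρ_c) = 0.863 km × 3400/680 = 4.32 km.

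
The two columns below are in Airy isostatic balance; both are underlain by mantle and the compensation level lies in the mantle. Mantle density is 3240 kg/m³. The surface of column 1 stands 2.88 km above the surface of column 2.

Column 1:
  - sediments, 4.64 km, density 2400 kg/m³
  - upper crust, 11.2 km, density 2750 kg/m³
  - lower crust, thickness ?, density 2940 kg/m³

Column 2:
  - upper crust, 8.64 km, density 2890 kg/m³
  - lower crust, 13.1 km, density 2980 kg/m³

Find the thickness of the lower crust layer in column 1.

21.3 km

Take the compensation level at the base of the deeper column (depth z_c below the surface of column 1) and equate Σ ρ_i t_i down to z_c; mantle fills any gap and the z_c terms cancel.
Column 1: 4.64×2400 + 11.2×2750 + x×2940 + (z_c − 15.84 − x)×3240
Column 2: 2.88×0 + 8.64×2890 + 13.1×2980 + (z_c − 2.88 − 21.74)×3240
The z_c×3240 term appears on both sides and cancels. Collect the known terms of each column as K = Σ(ρt)_known − 3240 × (depth of known layers): K_1 = 41936 − 3240×15.84 = −9385.6; K_2 = 64007.6 − 3240×(2.88 + 21.74) = −15761.2.
Balance: K_1 − x×(3240 − 2940) = K_2, so x = (K_1 − K_2)/(3240 − 2940) = 6375.6/300 = 21.3 km.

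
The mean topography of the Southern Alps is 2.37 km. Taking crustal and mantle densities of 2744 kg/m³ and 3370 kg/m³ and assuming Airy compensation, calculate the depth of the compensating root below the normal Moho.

By Archimedes' principle applied to the lithosphere: the weight of the topography is balanced by the buoyancy of the root, ρ_c h = (ρ_m − ρ_c) r.
r = h · ρ_c / (ρ_m − ρ_c) = 2.37 km × 2744 / (3370 − 2744) = 10.4 km.

10.4 km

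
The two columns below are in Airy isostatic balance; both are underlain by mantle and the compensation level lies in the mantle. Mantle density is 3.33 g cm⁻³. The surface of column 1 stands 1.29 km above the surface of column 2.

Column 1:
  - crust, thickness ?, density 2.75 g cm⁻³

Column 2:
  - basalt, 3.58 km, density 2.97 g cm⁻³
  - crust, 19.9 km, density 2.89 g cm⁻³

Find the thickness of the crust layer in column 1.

Take the compensation level at the base of the deeper column (depth z_c below the surface of column 1) and equate Σ ρ_i t_i down to z_c; mantle fills any gap and the z_c terms cancel.
Column 1: x×2.75 + (z_c − 0 − x)×3.33
Column 2: 1.29×0 + 3.58×2.97 + 19.9×2.89 + (z_c − 1.29 − 23.48)×3.33
The z_c×3.33 term appears on both sides and cancels. Collect the known terms of each column as K = Σ(ρt)_known − 3.33 × (depth of known layers): K_1 = 0 − 3.33×0 = 0; K_2 = 68.1436 − 3.33×(1.29 + 23.48) = −14.3405.
Balance: K_1 − x×(3.33 − 2.75) = K_2, so x = (K_1 − K_2)/(3.33 − 2.75) = 14.3405/0.58 = 24.7 km.

24.7 km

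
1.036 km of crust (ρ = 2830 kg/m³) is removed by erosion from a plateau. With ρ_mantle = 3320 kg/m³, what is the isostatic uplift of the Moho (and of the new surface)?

Unloading: uplift u = e ρ_c/ρ_m = 1.036 km × 2830/3320 = 0.883 km.

0.883 km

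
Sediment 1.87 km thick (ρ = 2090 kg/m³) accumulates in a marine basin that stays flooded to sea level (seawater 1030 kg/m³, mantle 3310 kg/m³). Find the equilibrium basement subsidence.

Submarine loading: the sediment displaces seawater, and the subsidence is in turn flooded, so s (ρ_m − ρ_w) = t (ρ_sed − ρ_w).
s = 1.87 km × (2090 − 1030) / (3310 − 1030) = 0.869 km.

0.869 km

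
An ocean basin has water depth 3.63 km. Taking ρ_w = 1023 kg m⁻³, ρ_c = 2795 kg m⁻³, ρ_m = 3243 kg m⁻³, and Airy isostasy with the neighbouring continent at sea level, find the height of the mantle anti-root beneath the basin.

14.4 km

In Airy isostatic equilibrium: replacing crust with seawater at the top is compensated by replacing crust with mantle at the base: d (ρ_c − ρ_w) = a (ρ_m − ρ_c).
a = d (ρ_c − ρ_w)/(ρ_m − ρ_c) = 3.63 km × 1772/448 = 14.4 km.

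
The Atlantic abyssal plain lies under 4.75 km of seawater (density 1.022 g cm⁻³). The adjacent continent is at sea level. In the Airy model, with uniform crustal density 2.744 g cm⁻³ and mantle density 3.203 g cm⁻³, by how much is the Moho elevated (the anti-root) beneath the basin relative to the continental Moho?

17.8 km

For local isostatic compensation: replacing crust with seawater at the top is compensated by replacing crust with mantle at the base: d (ρ_c − ρ_w) = a (ρ_m − ρ_c).
a = d (ρ_c − ρ_w)/(ρ_m − ρ_c) = 4.75 km × 1.722/0.459 = 17.8 km.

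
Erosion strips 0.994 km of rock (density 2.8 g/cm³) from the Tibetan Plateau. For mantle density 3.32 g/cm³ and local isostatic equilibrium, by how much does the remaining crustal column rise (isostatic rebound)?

0.838 km

Unloading: uplift u = e ρ_c/ρ_m = 0.994 km × 2.8/3.32 = 0.838 km.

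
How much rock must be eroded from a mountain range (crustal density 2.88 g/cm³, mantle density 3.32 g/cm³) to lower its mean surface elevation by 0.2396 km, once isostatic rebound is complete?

Net drop Δ = e − u = e − e ρ_c/ρ_m = e (ρ_m − ρ_c)/ρ_m.
e = Δ ρ_m/(ρ_m − ρ_c) = 0.2396 km × 3.32/0.44 = 1.81 km.

1.81 km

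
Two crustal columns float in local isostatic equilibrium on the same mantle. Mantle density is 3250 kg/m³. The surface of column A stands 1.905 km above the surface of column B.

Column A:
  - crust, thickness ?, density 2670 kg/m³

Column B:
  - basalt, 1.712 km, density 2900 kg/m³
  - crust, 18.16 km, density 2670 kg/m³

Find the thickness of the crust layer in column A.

Take the compensation level at the base of the deeper column (depth z_c below the surface of column A) and equate Σ ρ_i t_i down to z_c; mantle fills any gap and the z_c terms cancel.
Column A: x×2670 + (z_c − 0 − x)×3250
Column B: 1.905×0 + 1.712×2900 + 18.16×2670 + (z_c − 1.905 − 19.872)×3250
The z_c×3250 term appears on both sides and cancels. Collect the known terms of each column as K = Σ(ρt)_known − 3250 × (depth of known layers): K_A = 0 − 3250×0 = 0; K_B = 53452 − 3250×(1.905 + 19.872) = −17323.25.
Balance: K_A − x×(3250 − 2670) = K_B, so x = (K_A − K_B)/(3250 − 2670) = 17323.2/580 = 29.9 km.

29.9 km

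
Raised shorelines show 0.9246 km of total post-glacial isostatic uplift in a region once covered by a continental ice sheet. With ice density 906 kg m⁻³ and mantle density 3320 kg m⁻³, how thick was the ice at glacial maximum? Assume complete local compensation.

u = t ρ_ice/ρ_m → t = u ρ_m/ρ_ice = 0.9246 km × 3320/906 = 3.39 km.

3.39 km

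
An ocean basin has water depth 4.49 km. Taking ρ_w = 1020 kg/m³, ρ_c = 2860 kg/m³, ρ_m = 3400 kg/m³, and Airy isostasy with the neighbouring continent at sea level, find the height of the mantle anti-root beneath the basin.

15.3 km

Isostatic balance requires: replacing crust with seawater at the top is compensated by replacing crust with mantle at the base: d (ρ_c − ρ_w) = a (ρ_m − ρ_c).
a = d (ρ_c − ρ_w)/(ρ_m − ρ_c) = 4.49 km × 1840/540 = 15.3 km.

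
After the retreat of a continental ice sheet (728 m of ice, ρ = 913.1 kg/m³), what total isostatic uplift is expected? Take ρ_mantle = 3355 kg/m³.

198 m

Removing the load lets mantle flow back in; uplift u satisfies ρ_ice t = ρ_m u.
u = t ρ_ice/ρ_m = 728 m × 913.1/3355 = 198 m.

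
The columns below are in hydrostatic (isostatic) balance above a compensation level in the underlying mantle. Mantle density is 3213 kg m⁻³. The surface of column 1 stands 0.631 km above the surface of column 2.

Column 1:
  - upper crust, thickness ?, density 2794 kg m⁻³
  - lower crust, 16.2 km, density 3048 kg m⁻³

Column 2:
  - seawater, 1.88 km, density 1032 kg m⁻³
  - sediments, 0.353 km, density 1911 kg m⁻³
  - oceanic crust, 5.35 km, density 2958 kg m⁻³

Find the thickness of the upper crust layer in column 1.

12.6 km

Take the compensation level at the base of the deeper column (depth z_c below the surface of column 1) and equate Σ ρ_i t_i down to z_c; mantle fills any gap and the z_c terms cancel.
Column 1: x×2794 + 16.2×3048 + (z_c − 16.2 − x)×3213
Column 2: 0.631×0 + 1.88×1032 + 0.353×1911 + 5.35×2958 + (z_c − 0.631 − 7.583)×3213
The z_c×3213 term appears on both sides and cancels. Collect the known terms of each column as K = Σ(ρt)_known − 3213 × (depth of known layers): K_1 = 49377.6 − 3213×16.2 = −2673; K_2 = 18440.043 − 3213×(0.631 + 7.583) = −7951.539.
Balance: K_1 − x×(3213 − 2794) = K_2, so x = (K_1 − K_2)/(3213 − 2794) = 5278.54/419 = 12.6 km.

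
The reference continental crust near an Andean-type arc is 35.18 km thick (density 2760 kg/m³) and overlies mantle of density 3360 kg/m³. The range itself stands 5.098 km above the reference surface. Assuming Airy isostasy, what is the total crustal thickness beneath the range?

63.7 km

Root depth r = h ρ_c / (ρ_m − ρ_c) = 5.098 km × 2760 / 600 = 23.45 km.
Total thickness = T + h + r = 35.18 km + 5.098 km + 23.45 km = 63.7 km.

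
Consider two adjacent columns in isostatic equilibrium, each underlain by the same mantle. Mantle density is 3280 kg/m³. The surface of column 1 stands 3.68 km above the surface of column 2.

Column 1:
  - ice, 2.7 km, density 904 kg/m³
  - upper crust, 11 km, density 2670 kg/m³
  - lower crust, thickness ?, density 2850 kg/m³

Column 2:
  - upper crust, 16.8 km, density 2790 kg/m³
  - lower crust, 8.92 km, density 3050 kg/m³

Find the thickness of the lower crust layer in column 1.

21.5 km

Take the compensation level at the base of the deeper column (depth z_c below the surface of column 1) and equate Σ ρ_i t_i down to z_c; mantle fills any gap and the z_c terms cancel.
Column 1: 2.7×904 + 11×2670 + x×2850 + (z_c − 13.7 − x)×3280
Column 2: 3.68×0 + 16.8×2790 + 8.92×3050 + (z_c − 3.68 − 25.72)×3280
The z_c×3280 term appears on both sides and cancels. Collect the known terms of each column as K = Σ(ρt)_known − 3280 × (depth of known layers): K_1 = 31810.8 − 3280×13.7 = −13125.2; K_2 = 74078 − 3280×(3.68 + 25.72) = −22354.
Balance: K_1 − x×(3280 − 2850) = K_2, so x = (K_1 − K_2)/(3280 − 2850) = 9228.8/430 = 21.5 km.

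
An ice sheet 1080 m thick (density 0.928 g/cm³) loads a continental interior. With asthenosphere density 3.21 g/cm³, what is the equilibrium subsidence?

In Airy isostatic equilibrium: the ice load ρ_ice t is balanced by mantle displaced below, ρ_m s.
s = t ρ_ice / ρ_m = 1080 m × 0.928/3.21 = 312 m.

312 m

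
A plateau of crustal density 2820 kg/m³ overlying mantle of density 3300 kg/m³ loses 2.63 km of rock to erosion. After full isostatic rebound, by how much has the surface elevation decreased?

0.383 km

Rebound u = e ρ_c/ρ_m = 2.63 km × 2820/3300 = 2.247 km.
Net surface drop = e − u = 2.63 km − 2.247 km = e (ρ_m − ρ_c)/ρ_m = 0.383 km.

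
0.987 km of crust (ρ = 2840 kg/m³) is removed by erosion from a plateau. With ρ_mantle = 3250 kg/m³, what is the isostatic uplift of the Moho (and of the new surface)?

0.862 km

Unloading: uplift u = e ρ_c/ρ_m = 0.987 km × 2840/3250 = 0.862 km.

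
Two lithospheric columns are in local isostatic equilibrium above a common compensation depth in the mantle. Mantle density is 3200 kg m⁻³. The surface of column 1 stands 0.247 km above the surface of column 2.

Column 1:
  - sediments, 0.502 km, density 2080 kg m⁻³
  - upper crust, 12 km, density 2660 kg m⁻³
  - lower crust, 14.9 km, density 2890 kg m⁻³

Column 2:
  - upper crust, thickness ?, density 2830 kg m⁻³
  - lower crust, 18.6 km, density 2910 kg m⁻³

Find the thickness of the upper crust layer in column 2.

14.8 km

Take the compensation level at the base of the deeper column (depth z_c below the surface of column 1) and equate Σ ρ_i t_i down to z_c; mantle fills any gap and the z_c terms cancel.
Column 1: 0.502×2080 + 12×2660 + 14.9×2890 + (z_c − 27.402)×3200
Column 2: 0.247×0 + x×2830 + 18.6×2910 + (z_c − 0.247 − 18.6 − x)×3200
The z_c×3200 term appears on both sides and cancels. Collect the known terms of each column as K = Σ(ρt)_known − 3200 × (depth of known layers): K_1 = 76025.16 − 3200×27.402 = −11661.24; K_2 = 54126 − 3200×(0.247 + 18.6) = −6184.4.
Balance: K_1 = K_2 − x×(3200 − 2830), so x = (K_2 − K_1)/(3200 − 2830) = 5476.84/370 = 14.8 km.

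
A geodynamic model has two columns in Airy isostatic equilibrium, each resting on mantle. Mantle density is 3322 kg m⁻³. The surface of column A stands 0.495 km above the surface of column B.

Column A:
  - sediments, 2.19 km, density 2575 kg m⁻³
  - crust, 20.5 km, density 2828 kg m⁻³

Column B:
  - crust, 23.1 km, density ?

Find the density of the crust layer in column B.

Take the compensation level at the base of the deeper column (depth z_c below the surface of column A) and equate Σ ρ_i t_i down to z_c; mantle fills any gap and the z_c terms cancel.
Column A: 2.19×2575 + 20.5×2828 + (z_c − 22.69)×3322
Column B: 0.495×0 + 23.1×ρ + (z_c − 0.495 − 23.1)×3322
The z_c×3322 term appears on both sides and cancels. Collect the known terms of each column as K = Σ(ρt)_known − 3322 × (depth of known layers): K_A = 63613.25 − 3322×22.69 = −11762.93; K_B = 0 − 3322×(0.495 + 23.1) = −78382.59.
Balance: K_A = K_B + 23.1×ρ, so ρ = (K_A − K_B)/23.1 = 66619.7/23.1 = 2880 kg m⁻³.

2880 kg m⁻³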